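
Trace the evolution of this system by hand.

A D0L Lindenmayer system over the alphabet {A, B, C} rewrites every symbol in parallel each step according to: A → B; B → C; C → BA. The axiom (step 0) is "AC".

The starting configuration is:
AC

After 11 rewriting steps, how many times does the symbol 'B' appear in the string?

k=0  AC
k=1  BBA
k=2  CCB
k=3  BABAC
k=4  CBCBBA
k=5  BACBACCB
k=6  CBBACBBABAC
k=7  BACCBBACCBCBBA
k=8  CBBABACCBBABACBACCB
k=9  BACCBCBBABACCBCBBACBBABAC
k=10  CBBABACBACCBCBBABACBACCBBACCBCBBA
k=11  BACCBCBBACBBABACBACCBCBBACBBABACCBBABACBACCB

19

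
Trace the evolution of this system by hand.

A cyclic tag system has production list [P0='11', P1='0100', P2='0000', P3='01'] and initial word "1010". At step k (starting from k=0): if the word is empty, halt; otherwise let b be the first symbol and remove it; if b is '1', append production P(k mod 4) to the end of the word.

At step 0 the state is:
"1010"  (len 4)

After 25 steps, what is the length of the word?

7

k=0  "1010"  (len 4)
k=1  "01011"  (len 5)
k=2  "1011"  (len 4)
k=3  "0110000"  (len 7)
k=4  "110000"  (len 6)
k=5  "1000011"  (len 7)
k=6  "0000110100"  (len 10)
k=7  "000110100"  (len 9)
k=8  "00110100"  (len 8)
k=9  "0110100"  (len 7)
k=10  "110100"  (len 6)
k=11  "101000000"  (len 9)
k=12  "0100000001"  (len 10)
k=13  "100000001"  (len 9)
k=14  "000000010100"  (len 12)
k=15  "00000010100"  (len 11)
k=16  "0000010100"  (len 10)
k=17  "000010100"  (len 9)
k=18  "00010100"  (len 8)
k=19  "0010100"  (len 7)
k=20  "010100"  (len 6)
k=21  "10100"  (len 5)
k=22  "01000100"  (len 8)
k=23  "1000100"  (len 7)
k=24  "00010001"  (len 8)
k=25  "0010001"  (len 7)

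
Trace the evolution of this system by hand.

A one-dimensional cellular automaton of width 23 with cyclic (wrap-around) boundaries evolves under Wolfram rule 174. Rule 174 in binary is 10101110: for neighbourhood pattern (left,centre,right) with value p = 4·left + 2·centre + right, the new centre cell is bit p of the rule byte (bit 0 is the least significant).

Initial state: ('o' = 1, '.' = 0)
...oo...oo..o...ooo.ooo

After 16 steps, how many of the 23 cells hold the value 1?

12

0) ...oo...oo..o...ooo.ooo
1) ..oo...oo..oo..ooo.ooo.
2) .oo...oo..oo..ooo.ooo..
3) oo...oo..oo..ooo.ooo...
4) o...oo..oo..ooo.ooo...o
5) ...oo..oo..ooo.ooo...oo
6) ..oo..oo..ooo.ooo...oo.
7) .oo..oo..ooo.ooo...oo..
8) oo..oo..ooo.ooo...oo...
9) o..oo..ooo.ooo...oo...o
10) ..oo..ooo.ooo...oo...oo
11) .oo..ooo.ooo...oo...oo.
12) oo..ooo.ooo...oo...oo..
13) o..ooo.ooo...oo...oo..o
14) ..ooo.ooo...oo...oo..oo
15) .ooo.ooo...oo...oo..oo.
16) ooo.ooo...oo...oo..oo..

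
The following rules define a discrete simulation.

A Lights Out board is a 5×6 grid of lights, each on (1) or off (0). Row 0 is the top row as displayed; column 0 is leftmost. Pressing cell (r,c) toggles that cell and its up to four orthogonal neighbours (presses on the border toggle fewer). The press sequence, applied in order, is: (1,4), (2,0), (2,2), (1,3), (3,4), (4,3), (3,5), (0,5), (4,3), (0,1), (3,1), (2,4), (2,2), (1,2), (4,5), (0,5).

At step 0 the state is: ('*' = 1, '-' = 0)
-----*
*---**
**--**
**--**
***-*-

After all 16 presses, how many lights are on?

15

t=0: -----*
*---**
**--**
**--**
***-*-
t=1: ----**
*--*--
**---*
**--**
***-*-
t=2: ----**
---*--
-----*
-*--**
***-*-
t=3: ----**
--**--
-***-*
-**-**
***-*-
t=4: ---***
----*-
-**--*
-**-**
***-*-
t=5: ---***
----*-
-**-**
-***--
***---
t=6: ---***
----*-
-**-**
-**---
**-**-
t=7: ---***
----*-
-**-*-
-**-**
**-***
t=8: ---*--
----**
-**-*-
-**-**
**-***
t=9: ---*--
----**
-**-*-
-*****
***--*
t=10: ****--
-*--**
-**-*-
-*****
***--*
t=11: ****--
-*--**
--*-*-
*--***
*-*--*
t=12: ****--
-*---*
--**-*
*--*-*
*-*--*
t=13: ****--
-**--*
-*---*
*-**-*
*-*--*
t=14: **-*--
---*-*
-**--*
*-**-*
*-*--*
t=15: **-*--
---*-*
-**--*
*-**--
*-*-*-
t=16: **-***
---*--
-**--*
*-**--
*-*-*-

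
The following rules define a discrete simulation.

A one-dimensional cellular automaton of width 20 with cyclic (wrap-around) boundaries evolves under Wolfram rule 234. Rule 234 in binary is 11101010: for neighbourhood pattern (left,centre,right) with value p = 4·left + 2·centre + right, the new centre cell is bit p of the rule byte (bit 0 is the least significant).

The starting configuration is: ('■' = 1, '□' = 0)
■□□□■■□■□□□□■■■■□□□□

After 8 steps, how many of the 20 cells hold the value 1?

step 0: ■□□□■■□■□□□□■■■■□□□□
step 1: □□□■■■■□□□□■■■■■□□□■
step 2: □□■■■■■□□□■■■■■■□□■□
step 3: □■■■■■■□□■■■■■■■□■□□
step 4: ■■■■■■■□■■■■■■■■■□□□
step 5: ■■■■■■■■■■■■■■■■■□□■
step 6: ■■■■■■■■■■■■■■■■■□■■
step 7: ■■■■■■■■■■■■■■■■■■■■
step 8: ■■■■■■■■■■■■■■■■■■■■

20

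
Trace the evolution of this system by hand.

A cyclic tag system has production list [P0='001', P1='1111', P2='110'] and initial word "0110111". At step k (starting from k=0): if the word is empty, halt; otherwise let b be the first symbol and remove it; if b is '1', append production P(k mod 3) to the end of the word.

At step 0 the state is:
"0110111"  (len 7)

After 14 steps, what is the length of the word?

step 0: "0110111"  (len 7)
step 1: "110111"  (len 6)
step 2: "101111111"  (len 9)
step 3: "01111111110"  (len 11)
step 4: "1111111110"  (len 10)
step 5: "1111111101111"  (len 13)
step 6: "111111101111110"  (len 15)
step 7: "11111101111110001"  (len 17)
step 8: "11111011111100011111"  (len 20)
step 9: "1111011111100011111110"  (len 22)
step 10: "111011111100011111110001"  (len 24)
step 11: "110111111000111111100011111"  (len 27)
step 12: "10111111000111111100011111110"  (len 29)
step 13: "0111111000111111100011111110001"  (len 31)
step 14: "111111000111111100011111110001"  (len 30)

30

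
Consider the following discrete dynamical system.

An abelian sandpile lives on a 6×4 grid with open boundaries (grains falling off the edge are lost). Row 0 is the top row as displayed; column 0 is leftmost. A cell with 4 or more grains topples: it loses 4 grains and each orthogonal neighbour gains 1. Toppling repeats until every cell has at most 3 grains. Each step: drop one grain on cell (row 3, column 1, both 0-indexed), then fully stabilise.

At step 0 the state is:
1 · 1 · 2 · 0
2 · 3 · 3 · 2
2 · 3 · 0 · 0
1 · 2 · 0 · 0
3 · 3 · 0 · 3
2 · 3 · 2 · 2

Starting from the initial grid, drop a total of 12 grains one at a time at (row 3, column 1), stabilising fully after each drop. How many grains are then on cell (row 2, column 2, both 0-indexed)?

0

k=0  1 · 1 · 2 · 0
2 · 3 · 3 · 2
2 · 3 · 0 · 0
1 · 2 · 0 · 0
3 · 3 · 0 · 3
2 · 3 · 2 · 2
k=1  1 · 1 · 2 · 0
2 · 3 · 3 · 2
2 · 3 · 0 · 0
1 · 3 · 0 · 0
3 · 3 · 0 · 3
2 · 3 · 2 · 2
k=2  1 · 2 · 3 · 0
3 · 1 · 0 · 3
3 · 1 · 2 · 0
3 · 2 · 1 · 0
1 · 2 · 1 · 3
0 · 1 · 3 · 2
k=3  1 · 2 · 3 · 0
3 · 1 · 0 · 3
3 · 1 · 2 · 0
3 · 3 · 1 · 0
1 · 2 · 1 · 3
0 · 1 · 3 · 2
k=4  2 · 2 · 3 · 0
0 · 2 · 0 · 3
1 · 3 · 2 · 0
1 · 1 · 2 · 0
2 · 3 · 1 · 3
0 · 1 · 3 · 2
k=5  2 · 2 · 3 · 0
0 · 2 · 0 · 3
1 · 3 · 2 · 0
1 · 2 · 2 · 0
2 · 3 · 1 · 3
0 · 1 · 3 · 2
k=6  2 · 2 · 3 · 0
0 · 2 · 0 · 3
1 · 3 · 2 · 0
1 · 3 · 2 · 0
2 · 3 · 1 · 3
0 · 1 · 3 · 2
k=7  2 · 2 · 3 · 0
0 · 3 · 0 · 3
2 · 0 · 3 · 0
2 · 2 · 3 · 0
3 · 0 · 2 · 3
0 · 2 · 3 · 2
k=8  2 · 2 · 3 · 0
0 · 3 · 0 · 3
2 · 0 · 3 · 0
2 · 3 · 3 · 0
3 · 0 · 2 · 3
0 · 2 · 3 · 2
k=9  2 · 2 · 3 · 0
0 · 3 · 1 · 3
2 · 2 · 0 · 1
3 · 1 · 1 · 1
3 · 1 · 3 · 3
0 · 2 · 3 · 2
k=10  2 · 2 · 3 · 0
0 · 3 · 1 · 3
2 · 2 · 0 · 1
3 · 2 · 1 · 1
3 · 1 · 3 · 3
0 · 2 · 3 · 2
k=11  2 · 2 · 3 · 0
0 · 3 · 1 · 3
2 · 2 · 0 · 1
3 · 3 · 1 · 1
3 · 1 · 3 · 3
0 · 2 · 3 · 2
k=12  2 · 2 · 3 · 0
0 · 3 · 1 · 3
3 · 3 · 0 · 1
1 · 1 · 2 · 1
0 · 3 · 3 · 3
1 · 2 · 3 · 2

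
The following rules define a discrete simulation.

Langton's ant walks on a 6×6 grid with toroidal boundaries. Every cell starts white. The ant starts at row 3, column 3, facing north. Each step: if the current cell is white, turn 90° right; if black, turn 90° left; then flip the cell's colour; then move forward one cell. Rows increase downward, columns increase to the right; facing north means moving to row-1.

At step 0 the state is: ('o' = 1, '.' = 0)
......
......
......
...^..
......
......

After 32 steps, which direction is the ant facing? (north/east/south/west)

step 0: ......
......
......
...^..
......
......
step 1: ......
......
......
...o>.
......
......
step 2: ......
......
......
...oo.
....v.
......
step 3: ......
......
......
...oo.
...<o.
......
step 4: ......
......
......
...^o.
...oo.
......
step 5: ......
......
......
..<.o.
...oo.
......
step 6: ......
......
..^...
..o.o.
...oo.
......
step 7: ......
......
..o>..
..o.o.
...oo.
......
step 8: ......
......
..oo..
..ovo.
...oo.
......
step 9: ......
......
..oo..
..<oo.
...oo.
......
step 10: ......
......
..oo..
...oo.
..voo.
......
step 11: ......
......
..oo..
...oo.
.<ooo.
......
step 12: ......
......
..oo..
.^.oo.
.oooo.
......
step 13: ......
......
..oo..
.o>oo.
.oooo.
......
step 14: ......
......
..oo..
.oooo.
.ovoo.
......
step 15: ......
......
..oo..
.oooo.
.o.>o.
......
step 16: ......
......
..oo..
.oo^o.
.o..o.
......
step 17: ......
......
..oo..
.o<.o.
.o..o.
......
step 18: ......
......
..oo..
.o..o.
.ov.o.
......
step 19: ......
......
..oo..
.o..o.
.<o.o.
......
step 20: ......
......
..oo..
.o..o.
..o.o.
.v....
step 21: ......
......
..oo..
.o..o.
..o.o.
<o....
step 22: ......
......
..oo..
.o..o.
^.o.o.
oo....
step 23: ......
......
..oo..
.o..o.
o>o.o.
oo....
step 24: ......
......
..oo..
.o..o.
ooo.o.
ov....
step 25: ......
......
..oo..
.o..o.
ooo.o.
o.>...
step 26: ..v...
......
..oo..
.o..o.
ooo.o.
o.o...
step 27: .<o...
......
..oo..
.o..o.
ooo.o.
o.o...
step 28: .oo...
......
..oo..
.o..o.
ooo.o.
o^o...
step 29: .oo...
......
..oo..
.o..o.
ooo.o.
oo>...
step 30: .oo...
......
..oo..
.o..o.
oo^.o.
oo....
step 31: .oo...
......
..oo..
.o..o.
o<..o.
oo....
step 32: .oo...
......
..oo..
.o..o.
o...o.
ov....

south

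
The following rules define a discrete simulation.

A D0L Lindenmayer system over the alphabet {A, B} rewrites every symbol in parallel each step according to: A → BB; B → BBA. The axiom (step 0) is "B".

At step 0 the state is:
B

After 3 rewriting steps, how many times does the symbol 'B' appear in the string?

16

t=0: B
t=1: BBA
t=2: BBABBABB
t=3: BBABBABBBBABBABBBBABBA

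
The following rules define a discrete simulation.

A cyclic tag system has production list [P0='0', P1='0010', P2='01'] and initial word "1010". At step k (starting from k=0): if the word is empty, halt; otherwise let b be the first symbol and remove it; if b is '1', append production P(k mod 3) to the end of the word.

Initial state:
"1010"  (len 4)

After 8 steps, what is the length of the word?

0

[0] "1010"  (len 4)
[1] "0100"  (len 4)
[2] "100"  (len 3)
[3] "0001"  (len 4)
[4] "001"  (len 3)
[5] "01"  (len 2)
[6] "1"  (len 1)
[7] "0"  (len 1)
[8] (halted — word empty)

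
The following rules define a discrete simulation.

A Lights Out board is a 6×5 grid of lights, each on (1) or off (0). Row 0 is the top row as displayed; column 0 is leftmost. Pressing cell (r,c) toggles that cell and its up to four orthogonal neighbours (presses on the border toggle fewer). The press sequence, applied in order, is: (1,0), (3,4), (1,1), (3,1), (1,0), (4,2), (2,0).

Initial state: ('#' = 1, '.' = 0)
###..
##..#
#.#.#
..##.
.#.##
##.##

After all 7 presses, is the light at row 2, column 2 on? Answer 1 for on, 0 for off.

1

gen 0: ###..
##..#
#.#.#
..##.
.#.##
##.##
gen 1: .##..
....#
..#.#
..##.
.#.##
##.##
gen 2: .##..
....#
..#..
..#.#
.#.#.
##.##
gen 3: ..#..
###.#
.##..
..#.#
.#.#.
##.##
gen 4: ..#..
###.#
..#..
##..#
...#.
##.##
gen 5: #.#..
..#.#
#.#..
##..#
...#.
##.##
gen 6: #.#..
..#.#
#.#..
###.#
.##..
#####
gen 7: #.#..
#.#.#
.##..
.##.#
.##..
#####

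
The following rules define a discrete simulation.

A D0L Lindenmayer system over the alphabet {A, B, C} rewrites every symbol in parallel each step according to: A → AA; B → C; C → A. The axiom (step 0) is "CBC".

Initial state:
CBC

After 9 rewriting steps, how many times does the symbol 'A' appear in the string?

[0] CBC
[1] ACA
[2] AAAAA
[3] AAAAAAAAAA
[4] AAAAAAAAAAAAAAAAAAAA
[5] AAAAAAAAAAAAAAAAAAAAAAAAAAAAAAAAAAAAAAAA
[6] AAAAAAAAAAAAAAAAAAAAAAAAAAAAAAAAAAAAAAAAAAAAAAAAAAAAAAAAAAAAAAAAAAAAAAAAAAAAAAAA
[7] AAAAAAAAAAAAAAAAAAAAAAAAAAAAAAAAAAAAAAAAAAAAAAAAAAAAAAAAAA…AAAAAAAAAAAAAAAAAAAAAAAAAAAAAAAAAAAAAAAAAAAAAAAAAAAAAAAAAA  (len 160)
[8] AAAAAAAAAAAAAAAAAAAAAAAAAAAAAAAAAAAAAAAAAAAAAAAAAAAAAAAAAA…AAAAAAAAAAAAAAAAAAAAAAAAAAAAAAAAAAAAAAAAAAAAAAAAAAAAAAAAAA  (len 320)
[9] AAAAAAAAAAAAAAAAAAAAAAAAAAAAAAAAAAAAAAAAAAAAAAAAAAAAAAAAAA…AAAAAAAAAAAAAAAAAAAAAAAAAAAAAAAAAAAAAAAAAAAAAAAAAAAAAAAAAA  (len 640)

640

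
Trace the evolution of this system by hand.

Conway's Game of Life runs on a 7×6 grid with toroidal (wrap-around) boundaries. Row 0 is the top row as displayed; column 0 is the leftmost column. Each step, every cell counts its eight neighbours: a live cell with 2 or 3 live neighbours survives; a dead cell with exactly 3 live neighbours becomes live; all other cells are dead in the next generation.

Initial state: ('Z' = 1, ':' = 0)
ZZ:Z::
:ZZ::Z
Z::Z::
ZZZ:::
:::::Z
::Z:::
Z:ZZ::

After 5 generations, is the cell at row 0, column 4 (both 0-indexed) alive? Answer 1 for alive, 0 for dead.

1

step 0: ZZ:Z::
:ZZ::Z
Z::Z::
ZZZ:::
:::::Z
::Z:::
Z:ZZ::
step 1: :::ZZZ
:::ZZZ
:::Z:Z
ZZZ::Z
Z:Z:::
:ZZZ::
Z::Z::
step 2: Z:Z:::
Z:Z:::
:Z:Z::
::ZZZZ
:::::Z
Z::Z::
ZZ:::Z
step 3: ::Z:::
Z:ZZ::
ZZ:::Z
Z:ZZ:Z
Z:Z::Z
:Z::Z:
::Z::Z
step 4: ::Z:::
Z:ZZ:Z
::::::
::ZZ::
::Z:::
:ZZZZ:
:ZZZ::
step 5: Z:::Z:
:ZZZ::
:Z::Z:
::ZZ::
::::Z:
::::Z:
::::Z:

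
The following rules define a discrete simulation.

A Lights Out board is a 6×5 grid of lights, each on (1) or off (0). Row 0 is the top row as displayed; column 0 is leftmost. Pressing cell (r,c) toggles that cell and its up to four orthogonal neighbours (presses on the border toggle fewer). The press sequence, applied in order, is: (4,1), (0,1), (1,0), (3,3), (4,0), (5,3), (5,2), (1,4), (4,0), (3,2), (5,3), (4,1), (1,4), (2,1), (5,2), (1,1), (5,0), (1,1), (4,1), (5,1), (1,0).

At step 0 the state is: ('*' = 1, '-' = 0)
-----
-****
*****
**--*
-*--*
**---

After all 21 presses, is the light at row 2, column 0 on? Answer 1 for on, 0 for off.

0

gen 0: -----
-****
*****
**--*
-*--*
**---
gen 1: -----
-****
*****
*---*
*-*-*
*----
gen 2: ***--
--***
*****
*---*
*-*-*
*----
gen 3: -**--
*****
-****
*---*
*-*-*
*----
gen 4: -**--
*****
-**-*
*-**-
*-***
*----
gen 5: -**--
*****
-**-*
--**-
-****
-----
gen 6: -**--
*****
-**-*
--**-
-**-*
--***
gen 7: -**--
*****
-**-*
--**-
-*--*
-*--*
gen 8: -**-*
***--
-**--
--**-
-*--*
-*--*
gen 9: -**-*
***--
-**--
*-**-
*---*
**--*
gen 10: -**-*
***--
-*---
**---
*-*-*
**--*
gen 11: -**-*
***--
-*---
**---
*-***
****-
gen 12: -**-*
***--
-*---
*----
-*-**
*-**-
gen 13: -**--
*****
-*--*
*----
-*-**
*-**-
gen 14: -**--
*-***
*-*-*
**---
-*-**
*-**-
gen 15: -**--
*-***
*-*-*
**---
-****
**---
gen 16: --*--
-*-**
***-*
**---
-****
**---
gen 17: --*--
-*-**
***-*
**---
*****
-----
gen 18: -**--
*-***
*-*-*
**---
*****
-----
gen 19: -**--
*-***
*-*-*
*----
---**
-*---
gen 20: -**--
*-***
*-*-*
*----
-*-**
*-*--
gen 21: ***--
-****
--*-*
*----
-*-**
*-*--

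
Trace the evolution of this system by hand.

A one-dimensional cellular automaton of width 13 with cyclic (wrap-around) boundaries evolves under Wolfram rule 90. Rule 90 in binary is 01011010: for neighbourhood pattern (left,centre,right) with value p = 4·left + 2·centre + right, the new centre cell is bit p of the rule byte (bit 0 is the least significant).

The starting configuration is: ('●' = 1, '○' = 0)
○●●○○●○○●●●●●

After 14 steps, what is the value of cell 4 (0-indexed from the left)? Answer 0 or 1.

0) ○●●○○●○○●●●●●
1) ○●●●●○●●●○○○●
2) ○●○○●○●○●●○●○
3) ●○●●○○○○●●○○●
4) ●○●●●○○●●●●●●
5) ●○●○●●●●○○○○○
6) ○○○○●○○●●○○○●
7) ●○○●○●●●●●○●○
8) ○●●○○●○○○●○○○
9) ●●●●●○●○●○●○○
10) ●○○○●○○○○○○●●
11) ●●○●○●○○○○●●○
12) ●●○○○○●○○●●●○
13) ●●●○○●○●●●○●○
14) ●○●●●○○●○●○○○

1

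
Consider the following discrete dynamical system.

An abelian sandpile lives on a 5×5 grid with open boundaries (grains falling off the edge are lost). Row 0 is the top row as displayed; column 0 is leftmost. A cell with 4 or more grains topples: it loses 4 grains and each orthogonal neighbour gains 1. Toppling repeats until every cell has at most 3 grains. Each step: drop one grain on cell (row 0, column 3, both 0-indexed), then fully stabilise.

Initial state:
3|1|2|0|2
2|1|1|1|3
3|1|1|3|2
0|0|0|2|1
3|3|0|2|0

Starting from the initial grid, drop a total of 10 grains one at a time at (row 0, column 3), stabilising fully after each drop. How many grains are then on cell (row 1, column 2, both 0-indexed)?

0) 3|1|2|0|2
2|1|1|1|3
3|1|1|3|2
0|0|0|2|1
3|3|0|2|0
1) 3|1|2|1|2
2|1|1|1|3
3|1|1|3|2
0|0|0|2|1
3|3|0|2|0
2) 3|1|2|2|2
2|1|1|1|3
3|1|1|3|2
0|0|0|2|1
3|3|0|2|0
3) 3|1|2|3|2
2|1|1|1|3
3|1|1|3|2
0|0|0|2|1
3|3|0|2|0
4) 3|1|3|0|3
2|1|1|2|3
3|1|1|3|2
0|0|0|2|1
3|3|0|2|0
5) 3|1|3|1|3
2|1|1|2|3
3|1|1|3|2
0|0|0|2|1
3|3|0|2|0
6) 3|1|3|2|3
2|1|1|2|3
3|1|1|3|2
0|0|0|2|1
3|3|0|2|0
7) 3|1|3|3|3
2|1|1|2|3
3|1|1|3|2
0|0|0|2|1
3|3|0|2|0
8) 3|2|0|3|1
2|1|3|1|2
3|1|2|1|0
0|0|0|3|2
3|3|0|2|0
9) 3|2|1|0|2
2|1|3|2|2
3|1|2|1|0
0|0|0|3|2
3|3|0|2|0
10) 3|2|1|1|2
2|1|3|2|2
3|1|2|1|0
0|0|0|3|2
3|3|0|2|0

3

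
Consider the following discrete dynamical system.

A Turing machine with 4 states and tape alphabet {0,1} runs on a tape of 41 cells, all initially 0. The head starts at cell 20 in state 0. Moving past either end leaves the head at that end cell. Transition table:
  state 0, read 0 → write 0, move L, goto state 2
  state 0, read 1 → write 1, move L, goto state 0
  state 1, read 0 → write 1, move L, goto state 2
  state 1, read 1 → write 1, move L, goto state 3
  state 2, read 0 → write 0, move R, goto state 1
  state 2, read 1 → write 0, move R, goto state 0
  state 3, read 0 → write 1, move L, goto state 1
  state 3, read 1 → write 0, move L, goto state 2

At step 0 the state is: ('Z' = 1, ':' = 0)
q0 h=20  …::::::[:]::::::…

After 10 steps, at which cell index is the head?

0) q0 h=20  …::::::[:]::::::…
1) q2 h=19  …::::::[:]::::::…
2) q1 h=20  …::::::[:]::::::…
3) q2 h=19  …::::::[:]Z:::::…
4) q1 h=20  …::::::[Z]::::::…
5) q3 h=19  …::::::[:]Z:::::…
6) q1 h=18  …::::::[:]ZZ::::…
7) q2 h=17  …::::::[:]ZZZ:::…
8) q1 h=18  …::::::[Z]ZZ::::…
9) q3 h=17  …::::::[:]ZZZ:::…
10) q1 h=16  …::::::[:]ZZZZ::…

16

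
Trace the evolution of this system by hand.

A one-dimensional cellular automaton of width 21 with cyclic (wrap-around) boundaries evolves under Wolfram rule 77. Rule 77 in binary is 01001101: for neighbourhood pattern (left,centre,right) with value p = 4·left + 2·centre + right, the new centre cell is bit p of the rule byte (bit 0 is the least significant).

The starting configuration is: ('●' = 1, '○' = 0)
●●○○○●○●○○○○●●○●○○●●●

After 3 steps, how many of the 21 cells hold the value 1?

11

step 0: ●●○○○●○●○○○○●●○●○○●●●
step 1: ○●○●○●○●○●●○●●○●○○●○○
step 2: ○●○●○●○●○●●○●●○●○○●○●
step 3: ○●○●○●○●○●●○●●○●○○●○●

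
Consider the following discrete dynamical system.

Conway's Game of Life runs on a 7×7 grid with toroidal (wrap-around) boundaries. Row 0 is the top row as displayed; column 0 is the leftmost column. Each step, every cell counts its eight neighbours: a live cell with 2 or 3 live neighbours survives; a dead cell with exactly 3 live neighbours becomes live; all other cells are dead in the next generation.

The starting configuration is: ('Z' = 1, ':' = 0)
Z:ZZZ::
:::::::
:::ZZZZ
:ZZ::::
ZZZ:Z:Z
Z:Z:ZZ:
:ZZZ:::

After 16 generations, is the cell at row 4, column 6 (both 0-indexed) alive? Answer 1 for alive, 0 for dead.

1

0) Z:ZZZ::
:::::::
:::ZZZZ
:ZZ::::
ZZZ:Z:Z
Z:Z:ZZ:
:ZZZ:::
1) ::::Z::
::Z:::Z
::ZZZZ:
:::::::
::::Z:Z
::::ZZ:
Z::::ZZ
2) Z::::::
::Z::::
::ZZZZ:
:::::::
::::Z::
Z:::Z::
::::::Z
3) :::::::
:ZZ:Z::
::ZZZ::
:::::Z:
:::::::
:::::Z:
Z:::::Z
4) ZZ:::::
:ZZ:Z::
:ZZ:ZZ:
:::ZZ::
:::::::
::::::Z
::::::Z
5) ZZZ::::
::::ZZ:
:Z:::Z:
::ZZZZ:
:::::::
:::::::
::::::Z
6) ZZ:::ZZ
Z:Z:ZZZ
::Z:::Z
::ZZZZ:
:::ZZ::
:::::::
ZZ:::::
7) ::Z:Z::
::ZZZ::
Z:Z::::
::Z::Z:
::Z::Z:
:::::::
:Z:::::
8) :ZZ:Z::
::Z:Z::
::Z:Z::
::ZZ::Z
:::::::
:::::::
:::::::
9) :ZZ::::
::Z:ZZ:
:ZZ:ZZ:
::ZZ:::
:::::::
:::::::
:::::::
10) :ZZZ:::
::::ZZ:
:Z:::Z:
:ZZZZ::
:::::::
:::::::
:::::::
11) ::ZZZ::
:Z:ZZZ:
:Z:::Z:
:ZZZZ::
::ZZ:::
:::::::
::Z::::
12) :Z:::Z:
:Z:::Z:
ZZ:::Z:
:Z::Z::
:Z::Z::
::ZZ:::
::Z::::
13) :ZZ::::
:ZZ:ZZ:
ZZZ:ZZZ
:ZZ:ZZ:
:Z::Z::
:ZZZ:::
:ZZZ:::
14) Z:::Z::
::::Z::
:::::::
:::::::
Z:::ZZ:
Z:::Z::
Z::::::
15) :::::::
:::::::
:::::::
:::::::
::::ZZZ
ZZ::ZZ:
ZZ::::Z
16) Z::::::
:::::::
:::::::
:::::Z:
Z:::Z:Z
:Z::Z::
:Z:::ZZ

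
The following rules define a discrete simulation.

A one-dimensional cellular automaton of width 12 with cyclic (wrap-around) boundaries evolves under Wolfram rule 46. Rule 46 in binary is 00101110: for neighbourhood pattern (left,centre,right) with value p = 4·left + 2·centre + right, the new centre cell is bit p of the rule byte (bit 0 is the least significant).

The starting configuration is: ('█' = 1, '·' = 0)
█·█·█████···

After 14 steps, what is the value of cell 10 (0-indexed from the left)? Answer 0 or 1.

gen 0: █·█·█████···
gen 1: █████······█
gen 2: ··········██
gen 3: ·········██·
gen 4: ········██··
gen 5: ·······██···
gen 6: ······██····
gen 7: ·····██·····
gen 8: ····██······
gen 9: ···██·······
gen 10: ··██········
gen 11: ·██·········
gen 12: ██··········
gen 13: █··········█
gen 14: ··········██

1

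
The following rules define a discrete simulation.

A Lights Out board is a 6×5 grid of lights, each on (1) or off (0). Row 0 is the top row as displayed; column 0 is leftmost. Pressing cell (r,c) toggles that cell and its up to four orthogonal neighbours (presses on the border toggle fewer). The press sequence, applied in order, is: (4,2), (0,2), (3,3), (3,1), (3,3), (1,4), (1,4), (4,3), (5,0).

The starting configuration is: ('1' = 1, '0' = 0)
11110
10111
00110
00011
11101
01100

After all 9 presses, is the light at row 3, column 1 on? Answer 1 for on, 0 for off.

t=0: 11110
10111
00110
00011
11101
01100
t=1: 11110
10111
00110
00111
10011
01000
t=2: 10000
10011
00110
00111
10011
01000
t=3: 10000
10011
00100
00000
10001
01000
t=4: 10000
10011
01100
11100
11001
01000
t=5: 10000
10011
01110
11011
11011
01000
t=6: 10001
10000
01111
11011
11011
01000
t=7: 10000
10011
01110
11011
11011
01000
t=8: 10000
10011
01110
11001
11100
01010
t=9: 10000
10011
01110
11001
01100
10010

1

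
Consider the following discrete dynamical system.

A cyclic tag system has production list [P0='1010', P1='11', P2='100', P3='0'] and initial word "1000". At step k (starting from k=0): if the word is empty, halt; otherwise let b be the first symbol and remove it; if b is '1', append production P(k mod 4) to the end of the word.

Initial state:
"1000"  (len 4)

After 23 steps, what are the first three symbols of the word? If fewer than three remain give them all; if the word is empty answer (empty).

010

0) "1000"  (len 4)
1) "0001010"  (len 7)
2) "001010"  (len 6)
3) "01010"  (len 5)
4) "1010"  (len 4)
5) "0101010"  (len 7)
6) "101010"  (len 6)
7) "01010100"  (len 8)
8) "1010100"  (len 7)
9) "0101001010"  (len 10)
10) "101001010"  (len 9)
11) "01001010100"  (len 11)
12) "1001010100"  (len 10)
13) "0010101001010"  (len 13)
14) "010101001010"  (len 12)
15) "10101001010"  (len 11)
16) "01010010100"  (len 11)
17) "1010010100"  (len 10)
18) "01001010011"  (len 11)
19) "1001010011"  (len 10)
20) "0010100110"  (len 10)
21) "010100110"  (len 9)
22) "10100110"  (len 8)
23) "0100110100"  (len 10)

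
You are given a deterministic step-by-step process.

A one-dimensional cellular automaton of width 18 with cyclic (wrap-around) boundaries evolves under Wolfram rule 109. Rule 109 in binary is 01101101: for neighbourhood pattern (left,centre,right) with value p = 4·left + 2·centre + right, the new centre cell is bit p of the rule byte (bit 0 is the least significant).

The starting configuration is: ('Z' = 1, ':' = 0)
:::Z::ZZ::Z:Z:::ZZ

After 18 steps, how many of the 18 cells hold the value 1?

10

gen 0: :::Z::ZZ::Z:Z:::ZZ
gen 1: :Z:Z::ZZ::ZZZ:Z:ZZ
gen 2: ZZZZ::ZZ::Z:ZZZZZZ
gen 3: :::Z::ZZ::ZZZ:::::
gen 4: ZZ:Z::ZZ::Z:Z:ZZZZ
gen 5: :ZZZ::ZZ::ZZZZZ:::
gen 6: :Z:Z::ZZ::Z:::Z:ZZ
gen 7: ZZZZ::ZZ::Z:Z:ZZZZ
gen 8: :::Z::ZZ::ZZZZZ:::
gen 9: ZZ:Z::ZZ::Z:::Z:ZZ
gen 10: :ZZZ::ZZ::Z:Z:ZZZ:
gen 11: :Z:Z::ZZ::ZZZZZ:Z:
gen 12: :ZZZ::ZZ::Z:::ZZZ:
gen 13: :Z:Z::ZZ::Z:Z:Z:Z:
gen 14: :ZZZ::ZZ::ZZZZZZZ:
gen 15: :Z:Z::ZZ::Z:::::Z:
gen 16: :ZZZ::ZZ::Z:ZZZ:Z:
gen 17: :Z:Z::ZZ::ZZZ:ZZZ:
gen 18: :ZZZ::ZZ::Z:ZZZ:Z:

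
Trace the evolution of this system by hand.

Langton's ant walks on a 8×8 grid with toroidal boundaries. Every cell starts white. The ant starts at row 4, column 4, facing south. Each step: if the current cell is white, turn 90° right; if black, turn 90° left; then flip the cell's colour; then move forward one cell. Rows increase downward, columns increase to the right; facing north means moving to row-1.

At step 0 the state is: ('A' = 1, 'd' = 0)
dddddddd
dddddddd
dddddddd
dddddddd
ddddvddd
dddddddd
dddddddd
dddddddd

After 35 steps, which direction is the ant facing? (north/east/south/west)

west

t=0: dddddddd
dddddddd
dddddddd
dddddddd
ddddvddd
dddddddd
dddddddd
dddddddd
t=1: dddddddd
dddddddd
dddddddd
dddddddd
ddd<Addd
dddddddd
dddddddd
dddddddd
t=2: dddddddd
dddddddd
dddddddd
ddd^dddd
dddAAddd
dddddddd
dddddddd
dddddddd
t=3: dddddddd
dddddddd
dddddddd
dddA>ddd
dddAAddd
dddddddd
dddddddd
dddddddd
t=4: dddddddd
dddddddd
dddddddd
dddAAddd
dddAvddd
dddddddd
dddddddd
dddddddd
t=5: dddddddd
dddddddd
dddddddd
dddAAddd
dddAd>dd
dddddddd
dddddddd
dddddddd
t=6: dddddddd
dddddddd
dddddddd
dddAAddd
dddAdAdd
dddddvdd
dddddddd
dddddddd
t=7: dddddddd
dddddddd
dddddddd
dddAAddd
dddAdAdd
dddd<Add
dddddddd
dddddddd
t=8: dddddddd
dddddddd
dddddddd
dddAAddd
dddA^Add
ddddAAdd
dddddddd
dddddddd
t=9: dddddddd
dddddddd
dddddddd
dddAAddd
dddAA>dd
ddddAAdd
dddddddd
dddddddd
t=10: dddddddd
dddddddd
dddddddd
dddAA^dd
dddAAddd
ddddAAdd
dddddddd
dddddddd
t=11: dddddddd
dddddddd
dddddddd
dddAAA>d
dddAAddd
ddddAAdd
dddddddd
dddddddd
t=12: dddddddd
dddddddd
dddddddd
dddAAAAd
dddAAdvd
ddddAAdd
dddddddd
dddddddd
t=13: dddddddd
dddddddd
dddddddd
dddAAAAd
dddAA<Ad
ddddAAdd
dddddddd
dddddddd
t=14: dddddddd
dddddddd
dddddddd
dddAA^Ad
dddAAAAd
ddddAAdd
dddddddd
dddddddd
t=15: dddddddd
dddddddd
dddddddd
dddA<dAd
dddAAAAd
ddddAAdd
dddddddd
dddddddd
t=16: dddddddd
dddddddd
dddddddd
dddAddAd
dddAvAAd
ddddAAdd
dddddddd
dddddddd
t=17: dddddddd
dddddddd
dddddddd
dddAddAd
dddAd>Ad
ddddAAdd
dddddddd
dddddddd
t=18: dddddddd
dddddddd
dddddddd
dddAd^Ad
dddAddAd
ddddAAdd
dddddddd
dddddddd
t=19: dddddddd
dddddddd
dddddddd
dddAdA>d
dddAddAd
ddddAAdd
dddddddd
dddddddd
t=20: dddddddd
dddddddd
dddddd^d
dddAdAdd
dddAddAd
ddddAAdd
dddddddd
dddddddd
t=21: dddddddd
dddddddd
ddddddA>
dddAdAdd
dddAddAd
ddddAAdd
dddddddd
dddddddd
t=22: dddddddd
dddddddd
ddddddAA
dddAdAdv
dddAddAd
ddddAAdd
dddddddd
dddddddd
t=23: dddddddd
dddddddd
ddddddAA
dddAdA<A
dddAddAd
ddddAAdd
dddddddd
dddddddd
t=24: dddddddd
dddddddd
dddddd^A
dddAdAAA
dddAddAd
ddddAAdd
dddddddd
dddddddd
t=25: dddddddd
dddddddd
ddddd<dA
dddAdAAA
dddAddAd
ddddAAdd
dddddddd
dddddddd
t=26: dddddddd
ddddd^dd
dddddAdA
dddAdAAA
dddAddAd
ddddAAdd
dddddddd
dddddddd
t=27: dddddddd
dddddA>d
dddddAdA
dddAdAAA
dddAddAd
ddddAAdd
dddddddd
dddddddd
t=28: dddddddd
dddddAAd
dddddAvA
dddAdAAA
dddAddAd
ddddAAdd
dddddddd
dddddddd
t=29: dddddddd
dddddAAd
ddddd<AA
dddAdAAA
dddAddAd
ddddAAdd
dddddddd
dddddddd
t=30: dddddddd
dddddAAd
ddddddAA
dddAdvAA
dddAddAd
ddddAAdd
dddddddd
dddddddd
t=31: dddddddd
dddddAAd
ddddddAA
dddAdd>A
dddAddAd
ddddAAdd
dddddddd
dddddddd
t=32: dddddddd
dddddAAd
dddddd^A
dddAdddA
dddAddAd
ddddAAdd
dddddddd
dddddddd
t=33: dddddddd
dddddAAd
ddddd<dA
dddAdddA
dddAddAd
ddddAAdd
dddddddd
dddddddd
t=34: dddddddd
ddddd^Ad
dddddAdA
dddAdddA
dddAddAd
ddddAAdd
dddddddd
dddddddd
t=35: dddddddd
dddd<dAd
dddddAdA
dddAdddA
dddAddAd
ddddAAdd
dddddddd
dddddddd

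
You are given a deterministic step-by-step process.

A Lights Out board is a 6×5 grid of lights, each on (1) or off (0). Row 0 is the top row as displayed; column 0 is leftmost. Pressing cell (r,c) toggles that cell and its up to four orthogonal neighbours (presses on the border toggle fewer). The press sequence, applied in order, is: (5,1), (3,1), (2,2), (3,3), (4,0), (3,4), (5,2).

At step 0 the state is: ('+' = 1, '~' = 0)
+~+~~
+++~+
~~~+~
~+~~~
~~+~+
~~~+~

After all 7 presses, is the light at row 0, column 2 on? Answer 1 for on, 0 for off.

gen 0: +~+~~
+++~+
~~~+~
~+~~~
~~+~+
~~~+~
gen 1: +~+~~
+++~+
~~~+~
~+~~~
~++~+
++++~
gen 2: +~+~~
+++~+
~+~+~
+~+~~
~~+~+
++++~
gen 3: +~+~~
++~~+
~~+~~
+~~~~
~~+~+
++++~
gen 4: +~+~~
++~~+
~~++~
+~+++
~~+++
++++~
gen 5: +~+~~
++~~+
~~++~
~~+++
+++++
~+++~
gen 6: +~+~~
++~~+
~~+++
~~+~~
++++~
~+++~
gen 7: +~+~~
++~~+
~~+++
~~+~~
++~+~
~~~~~

1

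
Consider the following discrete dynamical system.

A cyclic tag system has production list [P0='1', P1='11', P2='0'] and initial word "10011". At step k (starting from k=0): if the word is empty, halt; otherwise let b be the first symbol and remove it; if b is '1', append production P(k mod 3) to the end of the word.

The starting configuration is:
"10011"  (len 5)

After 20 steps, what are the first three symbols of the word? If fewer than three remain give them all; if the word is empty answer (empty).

[0] "10011"  (len 5)
[1] "00111"  (len 5)
[2] "0111"  (len 4)
[3] "111"  (len 3)
[4] "111"  (len 3)
[5] "1111"  (len 4)
[6] "1110"  (len 4)
[7] "1101"  (len 4)
[8] "10111"  (len 5)
[9] "01110"  (len 5)
[10] "1110"  (len 4)
[11] "11011"  (len 5)
[12] "10110"  (len 5)
[13] "01101"  (len 5)
[14] "1101"  (len 4)
[15] "1010"  (len 4)
[16] "0101"  (len 4)
[17] "101"  (len 3)
[18] "010"  (len 3)
[19] "10"  (len 2)
[20] "011"  (len 3)

011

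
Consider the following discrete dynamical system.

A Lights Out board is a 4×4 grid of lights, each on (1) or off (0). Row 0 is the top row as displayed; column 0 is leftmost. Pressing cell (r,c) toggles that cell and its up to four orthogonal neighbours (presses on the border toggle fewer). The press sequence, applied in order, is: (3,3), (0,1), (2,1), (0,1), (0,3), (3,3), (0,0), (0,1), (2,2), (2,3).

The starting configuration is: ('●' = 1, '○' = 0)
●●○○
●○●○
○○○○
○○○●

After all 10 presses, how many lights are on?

t=0: ●●○○
●○●○
○○○○
○○○●
t=1: ●●○○
●○●○
○○○●
○○●○
t=2: ○○●○
●●●○
○○○●
○○●○
t=3: ○○●○
●○●○
●●●●
○●●○
t=4: ●●○○
●●●○
●●●●
○●●○
t=5: ●●●●
●●●●
●●●●
○●●○
t=6: ●●●●
●●●●
●●●○
○●○●
t=7: ○○●●
○●●●
●●●○
○●○●
t=8: ●●○●
○○●●
●●●○
○●○●
t=9: ●●○●
○○○●
●○○●
○●●●
t=10: ●●○●
○○○○
●○●○
○●●○

7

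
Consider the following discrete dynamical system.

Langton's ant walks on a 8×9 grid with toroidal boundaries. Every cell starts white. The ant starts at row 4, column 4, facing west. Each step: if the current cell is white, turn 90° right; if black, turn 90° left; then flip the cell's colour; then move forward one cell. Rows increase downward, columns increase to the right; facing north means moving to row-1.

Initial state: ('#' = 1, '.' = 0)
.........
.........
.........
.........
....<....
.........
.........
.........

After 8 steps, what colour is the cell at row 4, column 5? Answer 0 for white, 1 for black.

1

t=0: .........
.........
.........
.........
....<....
.........
.........
.........
t=1: .........
.........
.........
....^....
....#....
.........
.........
.........
t=2: .........
.........
.........
....#>...
....#....
.........
.........
.........
t=3: .........
.........
.........
....##...
....#v...
.........
.........
.........
t=4: .........
.........
.........
....##...
....<#...
.........
.........
.........
t=5: .........
.........
.........
....##...
.....#...
....v....
.........
.........
t=6: .........
.........
.........
....##...
.....#...
...<#....
.........
.........
t=7: .........
.........
.........
....##...
...^.#...
...##....
.........
.........
t=8: .........
.........
.........
....##...
...#>#...
...##....
.........
.........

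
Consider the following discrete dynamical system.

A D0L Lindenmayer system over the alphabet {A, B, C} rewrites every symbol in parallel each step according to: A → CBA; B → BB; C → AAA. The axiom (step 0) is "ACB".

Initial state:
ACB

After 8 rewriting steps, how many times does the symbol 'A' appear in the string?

step 0: ACB
step 1: CBAAAABB
step 2: AAABBCBACBACBACBABBBB
step 3: CBACBACBABBBBAAABBCBAAAABBCBAAAABBCBAAAABBCBABBBBBBBB
step 4: AAABBCBAAAABBCBAAAABBCBABBBBBBBBCBACBACBABBBBAAABBCBACBACB…CBACBACBABBBBAAABBCBACBACBACBABBBBAAABBCBABBBBBBBBBBBBBBBB  (len 132)
step 5: CBACBACBABBBBAAABBCBACBACBACBABBBBAAABBCBACBACBACBABBBBAAA…BBBBBCBACBACBABBBBAAABBCBABBBBBBBBBBBBBBBBBBBBBBBBBBBBBBBB  (len 323)
step 6: AAABBCBAAAABBCBAAAABBCBABBBBBBBBCBACBACBABBBBAAABBCBAAAABB…BBBBBBBBBBBBBBBBBBBBBBBBBBBBBBBBBBBBBBBBBBBBBBBBBBBBBBBBBB  (len 783)
step 7: CBACBACBABBBBAAABBCBACBACBACBABBBBAAABBCBACBACBACBABBBBAAA…BBBBBBBBBBBBBBBBBBBBBBBBBBBBBBBBBBBBBBBBBBBBBBBBBBBBBBBBBB  (len 1880)
step 8: AAABBCBAAAABBCBAAAABBCBABBBBBBBBCBACBACBABBBBAAABBCBAAAABB…BBBBBBBBBBBBBBBBBBBBBBBBBBBBBBBBBBBBBBBBBBBBBBBBBBBBBBBBBB  (len 4485)

1159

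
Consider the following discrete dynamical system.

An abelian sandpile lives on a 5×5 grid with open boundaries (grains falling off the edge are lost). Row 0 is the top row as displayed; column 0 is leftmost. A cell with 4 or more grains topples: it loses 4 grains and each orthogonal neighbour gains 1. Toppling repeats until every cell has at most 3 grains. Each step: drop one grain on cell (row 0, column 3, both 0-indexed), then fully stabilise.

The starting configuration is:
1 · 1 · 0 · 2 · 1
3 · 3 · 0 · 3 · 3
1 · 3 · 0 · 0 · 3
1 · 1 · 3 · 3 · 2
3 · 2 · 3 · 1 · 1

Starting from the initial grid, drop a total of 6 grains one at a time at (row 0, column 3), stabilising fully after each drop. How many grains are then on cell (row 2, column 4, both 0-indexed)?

0

0) 1 · 1 · 0 · 2 · 1
3 · 3 · 0 · 3 · 3
1 · 3 · 0 · 0 · 3
1 · 1 · 3 · 3 · 2
3 · 2 · 3 · 1 · 1
1) 1 · 1 · 0 · 3 · 1
3 · 3 · 0 · 3 · 3
1 · 3 · 0 · 0 · 3
1 · 1 · 3 · 3 · 2
3 · 2 · 3 · 1 · 1
2) 1 · 1 · 1 · 1 · 3
3 · 3 · 1 · 1 · 1
1 · 3 · 0 · 2 · 0
1 · 1 · 3 · 3 · 3
3 · 2 · 3 · 1 · 1
3) 1 · 1 · 1 · 2 · 3
3 · 3 · 1 · 1 · 1
1 · 3 · 0 · 2 · 0
1 · 1 · 3 · 3 · 3
3 · 2 · 3 · 1 · 1
4) 1 · 1 · 1 · 3 · 3
3 · 3 · 1 · 1 · 1
1 · 3 · 0 · 2 · 0
1 · 1 · 3 · 3 · 3
3 · 2 · 3 · 1 · 1
5) 1 · 1 · 2 · 1 · 0
3 · 3 · 1 · 2 · 2
1 · 3 · 0 · 2 · 0
1 · 1 · 3 · 3 · 3
3 · 2 · 3 · 1 · 1
6) 1 · 1 · 2 · 2 · 0
3 · 3 · 1 · 2 · 2
1 · 3 · 0 · 2 · 0
1 · 1 · 3 · 3 · 3
3 · 2 · 3 · 1 · 1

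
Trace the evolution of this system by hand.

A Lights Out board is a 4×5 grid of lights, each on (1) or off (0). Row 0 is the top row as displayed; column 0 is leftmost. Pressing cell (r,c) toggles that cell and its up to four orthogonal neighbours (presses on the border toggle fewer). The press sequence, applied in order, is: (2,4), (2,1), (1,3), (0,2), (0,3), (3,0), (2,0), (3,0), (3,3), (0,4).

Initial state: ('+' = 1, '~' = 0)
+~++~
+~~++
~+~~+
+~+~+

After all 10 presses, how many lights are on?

0) +~++~
+~~++
~+~~+
+~+~+
1) +~++~
+~~+~
~+~+~
+~+~~
2) +~++~
++~+~
+~++~
+++~~
3) +~+~~
+++~+
+~+~~
+++~~
4) ++~+~
++~~+
+~+~~
+++~~
5) +++~+
++~++
+~+~~
+++~~
6) +++~+
++~++
~~+~~
~~+~~
7) +++~+
~+~++
+++~~
+~+~~
8) +++~+
~+~++
~++~~
~++~~
9) +++~+
~+~++
~+++~
~+~++
10) ++++~
~+~+~
~+++~
~+~++

12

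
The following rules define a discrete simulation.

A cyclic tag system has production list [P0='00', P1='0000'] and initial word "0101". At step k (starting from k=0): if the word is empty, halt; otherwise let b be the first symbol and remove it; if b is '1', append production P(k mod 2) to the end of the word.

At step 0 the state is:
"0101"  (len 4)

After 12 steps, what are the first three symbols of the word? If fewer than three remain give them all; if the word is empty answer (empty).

[0] "0101"  (len 4)
[1] "101"  (len 3)
[2] "010000"  (len 6)
[3] "10000"  (len 5)
[4] "00000000"  (len 8)
[5] "0000000"  (len 7)
[6] "000000"  (len 6)
[7] "00000"  (len 5)
[8] "0000"  (len 4)
[9] "000"  (len 3)
[10] "00"  (len 2)
[11] "0"  (len 1)
[12] (halted — word empty)

(empty)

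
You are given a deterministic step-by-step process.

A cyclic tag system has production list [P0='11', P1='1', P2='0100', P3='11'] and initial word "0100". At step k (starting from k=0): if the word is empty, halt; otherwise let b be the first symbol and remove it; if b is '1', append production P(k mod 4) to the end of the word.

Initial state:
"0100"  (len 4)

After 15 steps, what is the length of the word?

step 0: "0100"  (len 4)
step 1: "100"  (len 3)
step 2: "001"  (len 3)
step 3: "01"  (len 2)
step 4: "1"  (len 1)
step 5: "11"  (len 2)
step 6: "11"  (len 2)
step 7: "10100"  (len 5)
step 8: "010011"  (len 6)
step 9: "10011"  (len 5)
step 10: "00111"  (len 5)
step 11: "0111"  (len 4)
step 12: "111"  (len 3)
step 13: "1111"  (len 4)
step 14: "1111"  (len 4)
step 15: "1110100"  (len 7)

7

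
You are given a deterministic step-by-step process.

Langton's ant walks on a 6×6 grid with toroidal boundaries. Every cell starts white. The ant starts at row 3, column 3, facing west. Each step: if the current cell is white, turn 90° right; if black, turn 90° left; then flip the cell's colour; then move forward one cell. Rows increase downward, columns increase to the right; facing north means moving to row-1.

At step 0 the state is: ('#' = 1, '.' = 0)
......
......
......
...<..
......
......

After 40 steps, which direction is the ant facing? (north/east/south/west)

t=0: ......
......
......
...<..
......
......
t=1: ......
......
...^..
...#..
......
......
t=2: ......
......
...#>.
...#..
......
......
t=3: ......
......
...##.
...#v.
......
......
t=4: ......
......
...##.
...<#.
......
......
t=5: ......
......
...##.
....#.
...v..
......
t=6: ......
......
...##.
....#.
..<#..
......
t=7: ......
......
...##.
..^.#.
..##..
......
t=8: ......
......
...##.
..#>#.
..##..
......
t=9: ......
......
...##.
..###.
..#v..
......
t=10: ......
......
...##.
..###.
..#.>.
......
t=11: ......
......
...##.
..###.
..#.#.
....v.
t=12: ......
......
...##.
..###.
..#.#.
...<#.
t=13: ......
......
...##.
..###.
..#^#.
...##.
t=14: ......
......
...##.
..###.
..##>.
...##.
t=15: ......
......
...##.
..##^.
..##..
...##.
t=16: ......
......
...##.
..#<..
..##..
...##.
t=17: ......
......
...##.
..#...
..#v..
...##.
t=18: ......
......
...##.
..#...
..#.>.
...##.
t=19: ......
......
...##.
..#...
..#.#.
...#v.
t=20: ......
......
...##.
..#...
..#.#.
...#.>
t=21: .....v
......
...##.
..#...
..#.#.
...#.#
t=22: ....<#
......
...##.
..#...
..#.#.
...#.#
t=23: ....##
......
...##.
..#...
..#.#.
...#^#
t=24: ....##
......
...##.
..#...
..#.#.
...##>
t=25: ....##
......
...##.
..#...
..#.#^
...##.
t=26: ....##
......
...##.
..#...
>.#.##
...##.
t=27: ....##
......
...##.
..#...
#.#.##
v..##.
t=28: ....##
......
...##.
..#...
#.#.##
#..##<
t=29: ....##
......
...##.
..#...
#.#.#^
#..###
t=30: ....##
......
...##.
..#...
#.#.<.
#..###
t=31: ....##
......
...##.
..#...
#.#...
#..#v#
t=32: ....##
......
...##.
..#...
#.#...
#..#.>
t=33: ....##
......
...##.
..#...
#.#..^
#..#..
t=34: ....##
......
...##.
..#...
>.#..#
#..#..
t=35: ....##
......
...##.
^.#...
..#..#
#..#..
t=36: ....##
......
...##.
#>#...
..#..#
#..#..
t=37: ....##
......
...##.
###...
.v#..#
#..#..
t=38: ....##
......
...##.
###...
<##..#
#..#..
t=39: ....##
......
...##.
^##...
###..#
#..#..
t=40: ....##
......
...##.
.##..<
###..#
#..#..

west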